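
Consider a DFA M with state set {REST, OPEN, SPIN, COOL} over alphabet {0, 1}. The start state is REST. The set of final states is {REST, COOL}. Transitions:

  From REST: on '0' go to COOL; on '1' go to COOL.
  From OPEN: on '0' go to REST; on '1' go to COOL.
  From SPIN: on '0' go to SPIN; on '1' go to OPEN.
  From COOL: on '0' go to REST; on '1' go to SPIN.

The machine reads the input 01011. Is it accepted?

start at REST
read '0': REST → COOL
read '1': COOL → SPIN
read '0': SPIN → SPIN
read '1': SPIN → OPEN
read '1': OPEN → COOL
End state COOL is accepting.

Yes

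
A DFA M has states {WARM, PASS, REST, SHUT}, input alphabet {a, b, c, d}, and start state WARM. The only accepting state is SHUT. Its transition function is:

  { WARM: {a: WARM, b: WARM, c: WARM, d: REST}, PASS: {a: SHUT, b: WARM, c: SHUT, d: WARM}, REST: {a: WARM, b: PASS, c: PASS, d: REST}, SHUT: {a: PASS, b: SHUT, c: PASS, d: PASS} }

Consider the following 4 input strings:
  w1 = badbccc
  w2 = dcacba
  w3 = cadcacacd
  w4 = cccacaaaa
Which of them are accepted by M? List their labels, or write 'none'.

w1

w1:
  start at WARM
  read 'b': WARM → WARM
  read 'a': WARM → WARM
  read 'd': WARM → REST
  read 'b': REST → PASS
  read 'c': PASS → SHUT
  read 'c': SHUT → PASS
  read 'c': PASS → SHUT
  end SHUT, accepted
w2:
  start at WARM
  read 'd': WARM → REST
  read 'c': REST → PASS
  read 'a': PASS → SHUT
  read 'c': SHUT → PASS
  read 'b': PASS → WARM
  read 'a': WARM → WARM
  end WARM, rejected
w3:
  start at WARM
  read 'c': WARM → WARM
  read 'a': WARM → WARM
  read 'd': WARM → REST
  read 'c': REST → PASS
  read 'a': PASS → SHUT
  read 'c': SHUT → PASS
  read 'a': PASS → SHUT
  read 'c': SHUT → PASS
  read 'd': PASS → WARM
  end WARM, rejected
w4:
  start at WARM
  read 'c': WARM → WARM
  read 'c': WARM → WARM
  read 'c': WARM → WARM
  read 'a': WARM → WARM
  read 'c': WARM → WARM
  read 'a': WARM → WARM
  read 'a': WARM → WARM
  read 'a': WARM → WARM
  read 'a': WARM → WARM
  end WARM, rejected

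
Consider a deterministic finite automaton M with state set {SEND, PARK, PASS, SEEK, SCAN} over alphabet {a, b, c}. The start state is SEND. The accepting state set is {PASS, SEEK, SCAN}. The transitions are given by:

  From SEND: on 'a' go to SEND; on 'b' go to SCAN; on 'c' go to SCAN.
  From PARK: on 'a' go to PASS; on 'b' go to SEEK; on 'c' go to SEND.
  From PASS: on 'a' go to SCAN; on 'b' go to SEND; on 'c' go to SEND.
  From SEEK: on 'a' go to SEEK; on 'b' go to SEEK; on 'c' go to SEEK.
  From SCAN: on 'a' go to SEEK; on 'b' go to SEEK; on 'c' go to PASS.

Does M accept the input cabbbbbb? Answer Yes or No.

SEND → SCAN → SEEK → SEEK → SEEK → SEEK → SEEK → SEEK → SEEK
End state SEEK is accepting.

Yes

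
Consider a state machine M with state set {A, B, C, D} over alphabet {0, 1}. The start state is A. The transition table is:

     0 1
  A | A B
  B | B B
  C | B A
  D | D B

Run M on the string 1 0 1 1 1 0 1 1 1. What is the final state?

B

start at A
read '1': A → B
read '0': B → B
read '1': B → B
read '1': B → B
read '1': B → B
read '0': B → B
read '1': B → B
read '1': B → B
read '1': B → B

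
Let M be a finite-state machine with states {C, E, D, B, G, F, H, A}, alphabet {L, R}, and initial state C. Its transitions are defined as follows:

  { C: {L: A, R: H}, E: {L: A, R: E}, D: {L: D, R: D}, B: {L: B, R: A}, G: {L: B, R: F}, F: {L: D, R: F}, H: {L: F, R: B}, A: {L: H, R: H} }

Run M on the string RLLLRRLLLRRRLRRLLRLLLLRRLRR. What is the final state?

Trace: C -R-> H -L-> F -L-> D -L-> D -R-> D -R-> D -L-> D -L-> D -L-> D -R-> D -R-> D -R-> D -L-> D -R-> D -R-> D -L-> D -L-> D -R-> D -L-> D -L-> D -L-> D -L-> D -R-> D -R-> D -L-> D -R-> D -R-> D

D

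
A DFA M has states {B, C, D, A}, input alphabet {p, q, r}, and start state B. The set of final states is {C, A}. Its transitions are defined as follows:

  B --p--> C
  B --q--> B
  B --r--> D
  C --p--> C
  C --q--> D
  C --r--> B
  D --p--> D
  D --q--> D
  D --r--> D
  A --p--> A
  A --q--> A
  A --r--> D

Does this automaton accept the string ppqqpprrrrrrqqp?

Trace: B -p-> C -p-> C -q-> D -q-> D -p-> D -p-> D -r-> D -r-> D -r-> D -r-> D -r-> D -r-> D -q-> D -q-> D -p-> D
End state D is not accepting.

No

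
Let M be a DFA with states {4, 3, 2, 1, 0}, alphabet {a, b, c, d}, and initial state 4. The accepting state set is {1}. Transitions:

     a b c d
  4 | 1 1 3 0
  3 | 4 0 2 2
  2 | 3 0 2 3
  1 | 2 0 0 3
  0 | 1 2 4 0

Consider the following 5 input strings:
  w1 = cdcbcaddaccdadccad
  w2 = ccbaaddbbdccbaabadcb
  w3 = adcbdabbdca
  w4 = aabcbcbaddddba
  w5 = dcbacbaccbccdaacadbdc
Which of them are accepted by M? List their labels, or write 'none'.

w1: Trace: 4 -c-> 3 -d-> 2 -c-> 2 -b-> 0 -c-> 4 -a-> 1 -d-> 3 -d-> 2 -a-> 3 -c-> 2 -c-> 2 -d-> 3 -a-> 4 -d-> 0 -c-> 4 -c-> 3 -a-> 4 -d-> 0  → end 0, rejected
w2: Trace: 4 -c-> 3 -c-> 2 -b-> 0 -a-> 1 -a-> 2 -d-> 3 -d-> 2 -b-> 0 -b-> 2 -d-> 3 -c-> 2 -c-> 2 -b-> 0 -a-> 1 -a-> 2 -b-> 0 -a-> 1 -d-> 3 -c-> 2 -b-> 0  → end 0, rejected
w3: Trace: 4 -a-> 1 -d-> 3 -c-> 2 -b-> 0 -d-> 0 -a-> 1 -b-> 0 -b-> 2 -d-> 3 -c-> 2 -a-> 3  → end 3, rejected
w4: Trace: 4 -a-> 1 -a-> 2 -b-> 0 -c-> 4 -b-> 1 -c-> 0 -b-> 2 -a-> 3 -d-> 2 -d-> 3 -d-> 2 -d-> 3 -b-> 0 -a-> 1  → end 1, accepted
w5: Trace: 4 -d-> 0 -c-> 4 -b-> 1 -a-> 2 -c-> 2 -b-> 0 -a-> 1 -c-> 0 -c-> 4 -b-> 1 -c-> 0 -c-> 4 -d-> 0 -a-> 1 -a-> 2 -c-> 2 -a-> 3 -d-> 2 -b-> 0 -d-> 0 -c-> 4  → end 4, rejected

w4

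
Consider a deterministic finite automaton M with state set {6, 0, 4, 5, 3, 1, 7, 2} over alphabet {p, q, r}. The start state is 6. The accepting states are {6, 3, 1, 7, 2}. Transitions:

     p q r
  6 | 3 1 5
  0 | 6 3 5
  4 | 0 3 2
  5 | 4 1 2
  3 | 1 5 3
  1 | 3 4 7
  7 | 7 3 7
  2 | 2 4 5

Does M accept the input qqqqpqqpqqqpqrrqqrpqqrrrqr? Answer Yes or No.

6 → 1 → 4 → 3 → 5 → 4 → 3 → 5 → 4 → 3 → 5 → 1 → 3 → 5 → 2 → 5 → 1 → 4 → 2 → 2 → 4 → 3 → 3 → 3 → 3 → 5 → 2
End state 2 is accepting.

Yes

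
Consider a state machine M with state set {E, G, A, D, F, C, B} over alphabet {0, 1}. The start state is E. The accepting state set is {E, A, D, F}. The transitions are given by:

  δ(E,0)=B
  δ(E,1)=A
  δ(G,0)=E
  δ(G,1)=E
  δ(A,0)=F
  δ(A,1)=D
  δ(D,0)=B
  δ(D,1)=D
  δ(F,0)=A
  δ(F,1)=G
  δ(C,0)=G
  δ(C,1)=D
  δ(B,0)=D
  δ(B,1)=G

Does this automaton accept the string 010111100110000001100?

Yes

Trace: E -0-> B -1-> G -0-> E -1-> A -1-> D -1-> D -1-> D -0-> B -0-> D -1-> D -1-> D -0-> B -0-> D -0-> B -0-> D -0-> B -0-> D -1-> D -1-> D -0-> B -0-> D
End state D is accepting.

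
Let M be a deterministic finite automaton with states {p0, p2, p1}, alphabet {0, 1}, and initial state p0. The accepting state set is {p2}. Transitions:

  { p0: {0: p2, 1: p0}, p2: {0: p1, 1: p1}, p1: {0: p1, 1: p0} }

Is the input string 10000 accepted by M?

No

start at p0
read '1': p0 → p0
read '0': p0 → p2
read '0': p2 → p1
read '0': p1 → p1
read '0': p1 → p1
End state p1 is not accepting.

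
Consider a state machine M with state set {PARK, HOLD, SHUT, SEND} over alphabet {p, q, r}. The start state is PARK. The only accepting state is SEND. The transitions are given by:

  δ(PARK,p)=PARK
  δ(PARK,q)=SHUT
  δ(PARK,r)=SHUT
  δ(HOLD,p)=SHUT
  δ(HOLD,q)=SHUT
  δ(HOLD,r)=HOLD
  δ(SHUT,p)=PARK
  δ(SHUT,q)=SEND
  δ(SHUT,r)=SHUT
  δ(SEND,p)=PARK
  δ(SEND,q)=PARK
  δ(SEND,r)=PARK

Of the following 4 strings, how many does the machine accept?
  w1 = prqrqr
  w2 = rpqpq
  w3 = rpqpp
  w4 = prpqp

w1: Trace: PARK -p-> PARK -r-> SHUT -q-> SEND -r-> PARK -q-> SHUT -r-> SHUT  → end SHUT, rejected
w2: Trace: PARK -r-> SHUT -p-> PARK -q-> SHUT -p-> PARK -q-> SHUT  → end SHUT, rejected
w3: Trace: PARK -r-> SHUT -p-> PARK -q-> SHUT -p-> PARK -p-> PARK  → end PARK, rejected
w4: Trace: PARK -p-> PARK -r-> SHUT -p-> PARK -q-> SHUT -p-> PARK  → end PARK, rejected

0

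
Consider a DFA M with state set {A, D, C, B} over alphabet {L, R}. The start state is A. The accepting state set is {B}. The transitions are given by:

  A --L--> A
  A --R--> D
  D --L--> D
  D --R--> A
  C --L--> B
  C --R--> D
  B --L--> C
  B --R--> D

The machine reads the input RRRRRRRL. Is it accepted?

start at A
read 'R': A → D
read 'R': D → A
read 'R': A → D
read 'R': D → A
read 'R': A → D
read 'R': D → A
read 'R': A → D
read 'L': D → D
End state D is not accepting.

No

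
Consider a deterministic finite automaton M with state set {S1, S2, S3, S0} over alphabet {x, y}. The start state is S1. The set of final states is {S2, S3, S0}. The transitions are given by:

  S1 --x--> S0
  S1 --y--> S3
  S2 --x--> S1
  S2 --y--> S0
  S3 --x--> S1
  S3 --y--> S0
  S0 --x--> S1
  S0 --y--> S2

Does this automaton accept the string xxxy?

S1 → S0 → S1 → S0 → S2
End state S2 is accepting.

Yes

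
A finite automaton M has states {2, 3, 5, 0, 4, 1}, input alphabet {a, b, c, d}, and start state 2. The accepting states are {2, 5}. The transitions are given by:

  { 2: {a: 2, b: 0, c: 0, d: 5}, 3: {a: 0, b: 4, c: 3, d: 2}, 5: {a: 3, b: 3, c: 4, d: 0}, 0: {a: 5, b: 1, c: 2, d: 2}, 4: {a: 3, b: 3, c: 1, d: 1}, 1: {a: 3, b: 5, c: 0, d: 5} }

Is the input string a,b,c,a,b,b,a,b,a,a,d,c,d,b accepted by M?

No

2 → 2 → 0 → 2 → 2 → 0 → 1 → 3 → 4 → 3 → 0 → 2 → 0 → 2 → 0
End state 0 is not accepting.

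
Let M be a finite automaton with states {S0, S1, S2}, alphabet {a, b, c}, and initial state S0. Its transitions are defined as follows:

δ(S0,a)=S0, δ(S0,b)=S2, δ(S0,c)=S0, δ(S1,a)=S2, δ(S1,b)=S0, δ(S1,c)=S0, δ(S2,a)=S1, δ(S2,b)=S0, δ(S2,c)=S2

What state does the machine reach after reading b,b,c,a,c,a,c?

S0

Trace: S0 -b-> S2 -b-> S0 -c-> S0 -a-> S0 -c-> S0 -a-> S0 -c-> S0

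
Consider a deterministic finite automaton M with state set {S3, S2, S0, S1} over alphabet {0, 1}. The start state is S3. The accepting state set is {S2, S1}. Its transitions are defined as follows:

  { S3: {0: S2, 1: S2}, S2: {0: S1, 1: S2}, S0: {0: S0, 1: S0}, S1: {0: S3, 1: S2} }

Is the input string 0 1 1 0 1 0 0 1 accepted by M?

Yes

Trace: S3 -0-> S2 -1-> S2 -1-> S2 -0-> S1 -1-> S2 -0-> S1 -0-> S3 -1-> S2
End state S2 is accepting.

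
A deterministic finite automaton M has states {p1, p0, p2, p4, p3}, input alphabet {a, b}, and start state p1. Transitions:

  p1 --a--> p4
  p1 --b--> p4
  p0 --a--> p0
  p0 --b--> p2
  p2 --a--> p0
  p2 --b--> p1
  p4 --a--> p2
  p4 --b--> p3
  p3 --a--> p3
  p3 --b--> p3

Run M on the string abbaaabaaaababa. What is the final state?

Trace: p1 -a-> p4 -b-> p3 -b-> p3 -a-> p3 -a-> p3 -a-> p3 -b-> p3 -a-> p3 -a-> p3 -a-> p3 -a-> p3 -b-> p3 -a-> p3 -b-> p3 -a-> p3

p3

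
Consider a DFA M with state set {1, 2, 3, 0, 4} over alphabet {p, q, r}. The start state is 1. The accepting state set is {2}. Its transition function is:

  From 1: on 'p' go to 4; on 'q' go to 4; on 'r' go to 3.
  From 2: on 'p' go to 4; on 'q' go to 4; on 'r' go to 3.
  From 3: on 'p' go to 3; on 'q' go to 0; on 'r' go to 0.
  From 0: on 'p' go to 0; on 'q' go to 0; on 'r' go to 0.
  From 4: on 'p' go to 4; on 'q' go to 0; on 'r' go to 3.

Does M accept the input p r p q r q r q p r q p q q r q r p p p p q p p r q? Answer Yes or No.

1 → 4 → 3 → 3 → 0 → 0 → 0 → 0 → 0 → 0 → 0 → 0 → 0 → 0 → 0 → 0 → 0 → 0 → 0 → 0 → 0 → 0 → 0 → 0 → 0 → 0 → 0
End state 0 is not accepting.

No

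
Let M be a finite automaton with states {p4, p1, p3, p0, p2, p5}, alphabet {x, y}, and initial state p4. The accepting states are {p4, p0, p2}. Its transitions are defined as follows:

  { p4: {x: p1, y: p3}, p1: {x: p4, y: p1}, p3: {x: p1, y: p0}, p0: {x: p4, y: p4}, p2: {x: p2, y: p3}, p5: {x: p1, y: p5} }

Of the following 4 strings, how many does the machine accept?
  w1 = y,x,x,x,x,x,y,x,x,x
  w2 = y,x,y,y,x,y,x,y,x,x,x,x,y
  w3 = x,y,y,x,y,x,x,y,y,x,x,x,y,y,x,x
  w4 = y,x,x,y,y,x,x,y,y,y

1

w1: Trace: p4 -y-> p3 -x-> p1 -x-> p4 -x-> p1 -x-> p4 -x-> p1 -y-> p1 -x-> p4 -x-> p1 -x-> p4  → end p4, accepted
w2: Trace: p4 -y-> p3 -x-> p1 -y-> p1 -y-> p1 -x-> p4 -y-> p3 -x-> p1 -y-> p1 -x-> p4 -x-> p1 -x-> p4 -x-> p1 -y-> p1  → end p1, rejected
w3: Trace: p4 -x-> p1 -y-> p1 -y-> p1 -x-> p4 -y-> p3 -x-> p1 -x-> p4 -y-> p3 -y-> p0 -x-> p4 -x-> p1 -x-> p4 -y-> p3 -y-> p0 -x-> p4 -x-> p1  → end p1, rejected
w4: Trace: p4 -y-> p3 -x-> p1 -x-> p4 -y-> p3 -y-> p0 -x-> p4 -x-> p1 -y-> p1 -y-> p1 -y-> p1  → end p1, rejected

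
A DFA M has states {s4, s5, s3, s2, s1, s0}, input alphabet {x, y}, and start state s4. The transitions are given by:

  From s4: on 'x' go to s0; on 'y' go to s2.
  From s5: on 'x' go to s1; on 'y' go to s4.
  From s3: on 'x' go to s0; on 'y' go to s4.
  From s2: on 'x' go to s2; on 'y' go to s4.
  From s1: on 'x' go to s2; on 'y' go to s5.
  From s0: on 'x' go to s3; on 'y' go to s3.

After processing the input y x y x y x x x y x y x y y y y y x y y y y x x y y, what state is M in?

s2

start at s4
read 'y': s4 → s2
read 'x': s2 → s2
read 'y': s2 → s4
read 'x': s4 → s0
read 'y': s0 → s3
read 'x': s3 → s0
read 'x': s0 → s3
read 'x': s3 → s0
read 'y': s0 → s3
read 'x': s3 → s0
read 'y': s0 → s3
read 'x': s3 → s0
read 'y': s0 → s3
read 'y': s3 → s4
read 'y': s4 → s2
read 'y': s2 → s4
read 'y': s4 → s2
read 'x': s2 → s2
read 'y': s2 → s4
read 'y': s4 → s2
read 'y': s2 → s4
read 'y': s4 → s2
read 'x': s2 → s2
read 'x': s2 → s2
read 'y': s2 → s4
read 'y': s4 → s2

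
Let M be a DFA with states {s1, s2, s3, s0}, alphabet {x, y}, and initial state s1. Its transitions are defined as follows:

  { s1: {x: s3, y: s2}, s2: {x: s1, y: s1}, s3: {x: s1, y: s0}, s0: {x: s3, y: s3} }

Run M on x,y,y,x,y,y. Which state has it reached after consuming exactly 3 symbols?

s3

s1 → s3 → s0 → s3
After 3 symbols: s3.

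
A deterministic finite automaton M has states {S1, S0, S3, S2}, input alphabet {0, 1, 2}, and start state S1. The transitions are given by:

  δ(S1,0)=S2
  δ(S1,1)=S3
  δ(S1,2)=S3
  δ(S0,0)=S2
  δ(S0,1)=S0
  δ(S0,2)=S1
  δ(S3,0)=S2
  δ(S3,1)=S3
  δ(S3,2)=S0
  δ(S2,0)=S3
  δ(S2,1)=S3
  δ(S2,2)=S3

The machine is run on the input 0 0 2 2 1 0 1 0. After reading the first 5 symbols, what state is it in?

S3

S1 → S2 → S3 → S0 → S1 → S3
After 5 symbols: S3.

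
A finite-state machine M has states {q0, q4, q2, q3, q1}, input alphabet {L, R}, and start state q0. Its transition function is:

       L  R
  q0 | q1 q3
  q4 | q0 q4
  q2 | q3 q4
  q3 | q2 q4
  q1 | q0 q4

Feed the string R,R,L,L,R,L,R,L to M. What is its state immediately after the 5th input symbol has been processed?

q0 → q3 → q4 → q0 → q1 → q4
After 5 symbols: q4.

q4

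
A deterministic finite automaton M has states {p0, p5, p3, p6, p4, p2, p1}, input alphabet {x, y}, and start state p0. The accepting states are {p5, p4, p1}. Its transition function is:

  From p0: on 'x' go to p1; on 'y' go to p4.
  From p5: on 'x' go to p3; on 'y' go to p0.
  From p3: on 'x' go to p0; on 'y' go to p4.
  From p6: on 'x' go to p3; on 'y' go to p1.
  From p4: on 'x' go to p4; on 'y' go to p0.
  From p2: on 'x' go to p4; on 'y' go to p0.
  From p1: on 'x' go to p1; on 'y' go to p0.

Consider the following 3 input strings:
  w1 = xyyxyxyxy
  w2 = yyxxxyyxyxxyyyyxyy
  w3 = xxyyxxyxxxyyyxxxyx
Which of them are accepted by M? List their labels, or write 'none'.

w1:
  start at p0
  read 'x': p0 → p1
  read 'y': p1 → p0
  read 'y': p0 → p4
  read 'x': p4 → p4
  read 'y': p4 → p0
  read 'x': p0 → p1
  read 'y': p1 → p0
  read 'x': p0 → p1
  read 'y': p1 → p0
  end p0, rejected
w2:
  start at p0
  read 'y': p0 → p4
  read 'y': p4 → p0
  read 'x': p0 → p1
  read 'x': p1 → p1
  read 'x': p1 → p1
  read 'y': p1 → p0
  read 'y': p0 → p4
  read 'x': p4 → p4
  read 'y': p4 → p0
  read 'x': p0 → p1
  read 'x': p1 → p1
  read 'y': p1 → p0
  read 'y': p0 → p4
  read 'y': p4 → p0
  read 'y': p0 → p4
  read 'x': p4 → p4
  read 'y': p4 → p0
  read 'y': p0 → p4
  end p4, accepted
w3:
  start at p0
  read 'x': p0 → p1
  read 'x': p1 → p1
  read 'y': p1 → p0
  read 'y': p0 → p4
  read 'x': p4 → p4
  read 'x': p4 → p4
  read 'y': p4 → p0
  read 'x': p0 → p1
  read 'x': p1 → p1
  read 'x': p1 → p1
  read 'y': p1 → p0
  read 'y': p0 → p4
  read 'y': p4 → p0
  read 'x': p0 → p1
  read 'x': p1 → p1
  read 'x': p1 → p1
  read 'y': p1 → p0
  read 'x': p0 → p1
  end p1, accepted

w2, w3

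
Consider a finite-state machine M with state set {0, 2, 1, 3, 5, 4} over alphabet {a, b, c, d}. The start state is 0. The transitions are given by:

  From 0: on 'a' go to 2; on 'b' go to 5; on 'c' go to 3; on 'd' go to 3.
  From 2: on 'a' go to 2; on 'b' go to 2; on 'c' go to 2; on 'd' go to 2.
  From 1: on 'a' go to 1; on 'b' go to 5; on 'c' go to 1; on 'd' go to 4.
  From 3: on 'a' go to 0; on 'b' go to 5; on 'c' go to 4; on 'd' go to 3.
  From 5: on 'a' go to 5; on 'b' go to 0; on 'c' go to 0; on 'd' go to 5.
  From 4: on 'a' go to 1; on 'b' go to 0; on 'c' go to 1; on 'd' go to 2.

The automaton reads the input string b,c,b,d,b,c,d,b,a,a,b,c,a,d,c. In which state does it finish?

4

start at 0
read 'b': 0 → 5
read 'c': 5 → 0
read 'b': 0 → 5
read 'd': 5 → 5
read 'b': 5 → 0
read 'c': 0 → 3
read 'd': 3 → 3
read 'b': 3 → 5
read 'a': 5 → 5
read 'a': 5 → 5
read 'b': 5 → 0
read 'c': 0 → 3
read 'a': 3 → 0
read 'd': 0 → 3
read 'c': 3 → 4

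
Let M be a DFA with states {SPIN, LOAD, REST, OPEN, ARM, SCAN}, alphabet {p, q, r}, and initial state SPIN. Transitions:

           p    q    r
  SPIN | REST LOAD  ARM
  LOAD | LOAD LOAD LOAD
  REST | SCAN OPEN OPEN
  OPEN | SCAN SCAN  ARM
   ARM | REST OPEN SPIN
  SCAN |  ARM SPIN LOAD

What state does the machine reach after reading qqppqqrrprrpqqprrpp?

Trace: SPIN -q-> LOAD -q-> LOAD -p-> LOAD -p-> LOAD -q-> LOAD -q-> LOAD -r-> LOAD -r-> LOAD -p-> LOAD -r-> LOAD -r-> LOAD -p-> LOAD -q-> LOAD -q-> LOAD -p-> LOAD -r-> LOAD -r-> LOAD -p-> LOAD -p-> LOAD

LOAD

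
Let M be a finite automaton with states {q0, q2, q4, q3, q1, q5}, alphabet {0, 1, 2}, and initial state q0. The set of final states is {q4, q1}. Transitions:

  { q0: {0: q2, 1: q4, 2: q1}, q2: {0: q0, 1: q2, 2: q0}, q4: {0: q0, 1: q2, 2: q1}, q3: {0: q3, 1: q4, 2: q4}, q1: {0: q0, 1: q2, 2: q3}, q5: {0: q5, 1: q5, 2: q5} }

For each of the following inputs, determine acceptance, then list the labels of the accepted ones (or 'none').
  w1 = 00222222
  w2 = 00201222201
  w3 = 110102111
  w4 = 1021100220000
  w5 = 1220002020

w1: q0 → q2 → q0 → q1 → q3 → q4 → q1 → q3 → q4  → end q4, accepted
w2: q0 → q2 → q0 → q1 → q0 → q4 → q1 → q3 → q4 → q1 → q0 → q4  → end q4, accepted
w3: q0 → q4 → q2 → q0 → q4 → q0 → q1 → q2 → q2 → q2  → end q2, rejected
w4: q0 → q4 → q0 → q1 → q2 → q2 → q0 → q2 → q0 → q1 → q0 → q2 → q0 → q2  → end q2, rejected
w5: q0 → q4 → q1 → q3 → q3 → q3 → q3 → q4 → q0 → q1 → q0  → end q0, rejected

w1, w2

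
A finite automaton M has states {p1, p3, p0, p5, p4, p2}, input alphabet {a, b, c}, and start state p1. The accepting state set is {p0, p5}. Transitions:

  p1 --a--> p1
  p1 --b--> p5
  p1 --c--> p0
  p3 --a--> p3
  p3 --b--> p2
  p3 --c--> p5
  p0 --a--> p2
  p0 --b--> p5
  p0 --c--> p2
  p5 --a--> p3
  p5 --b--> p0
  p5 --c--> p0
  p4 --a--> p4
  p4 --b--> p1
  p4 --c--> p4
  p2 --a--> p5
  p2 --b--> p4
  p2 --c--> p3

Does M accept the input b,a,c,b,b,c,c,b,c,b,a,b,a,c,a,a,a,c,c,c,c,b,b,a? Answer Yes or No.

No

Trace: p1 -b-> p5 -a-> p3 -c-> p5 -b-> p0 -b-> p5 -c-> p0 -c-> p2 -b-> p4 -c-> p4 -b-> p1 -a-> p1 -b-> p5 -a-> p3 -c-> p5 -a-> p3 -a-> p3 -a-> p3 -c-> p5 -c-> p0 -c-> p2 -c-> p3 -b-> p2 -b-> p4 -a-> p4
End state p4 is not accepting.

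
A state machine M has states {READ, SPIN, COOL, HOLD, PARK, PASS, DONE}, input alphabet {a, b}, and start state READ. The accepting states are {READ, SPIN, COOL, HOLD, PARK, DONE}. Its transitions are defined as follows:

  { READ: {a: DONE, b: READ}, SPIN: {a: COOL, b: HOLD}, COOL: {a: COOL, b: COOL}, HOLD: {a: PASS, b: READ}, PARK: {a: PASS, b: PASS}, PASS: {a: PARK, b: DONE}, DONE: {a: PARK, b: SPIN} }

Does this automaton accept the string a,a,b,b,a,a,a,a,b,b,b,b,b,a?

Yes

start at READ
read 'a': READ → DONE
read 'a': DONE → PARK
read 'b': PARK → PASS
read 'b': PASS → DONE
read 'a': DONE → PARK
read 'a': PARK → PASS
read 'a': PASS → PARK
read 'a': PARK → PASS
read 'b': PASS → DONE
read 'b': DONE → SPIN
read 'b': SPIN → HOLD
read 'b': HOLD → READ
read 'b': READ → READ
read 'a': READ → DONE
End state DONE is accepting.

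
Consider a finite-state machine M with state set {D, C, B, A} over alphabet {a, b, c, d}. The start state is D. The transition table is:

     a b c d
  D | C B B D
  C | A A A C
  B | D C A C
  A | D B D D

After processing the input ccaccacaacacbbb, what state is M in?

B

D → B → A → D → B → A → D → B → D → C → A → D → B → C → A → B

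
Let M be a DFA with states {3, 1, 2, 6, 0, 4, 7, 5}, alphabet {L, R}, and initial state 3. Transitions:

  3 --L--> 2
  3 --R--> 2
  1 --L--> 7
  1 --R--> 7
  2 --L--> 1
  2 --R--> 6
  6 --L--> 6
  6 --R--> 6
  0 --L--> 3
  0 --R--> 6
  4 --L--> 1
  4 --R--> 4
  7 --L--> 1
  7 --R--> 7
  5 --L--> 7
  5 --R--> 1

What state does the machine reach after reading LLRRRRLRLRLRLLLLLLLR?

7

start at 3
read 'L': 3 → 2
read 'L': 2 → 1
read 'R': 1 → 7
read 'R': 7 → 7
read 'R': 7 → 7
read 'R': 7 → 7
read 'L': 7 → 1
read 'R': 1 → 7
read 'L': 7 → 1
read 'R': 1 → 7
read 'L': 7 → 1
read 'R': 1 → 7
read 'L': 7 → 1
read 'L': 1 → 7
read 'L': 7 → 1
read 'L': 1 → 7
read 'L': 7 → 1
read 'L': 1 → 7
read 'L': 7 → 1
read 'R': 1 → 7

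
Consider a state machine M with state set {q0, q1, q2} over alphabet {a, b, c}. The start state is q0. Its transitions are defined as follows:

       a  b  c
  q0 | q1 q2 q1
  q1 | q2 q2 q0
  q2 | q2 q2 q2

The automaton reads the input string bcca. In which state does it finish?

q2

start at q0
read 'b': q0 → q2
read 'c': q2 → q2
read 'c': q2 → q2
read 'a': q2 → q2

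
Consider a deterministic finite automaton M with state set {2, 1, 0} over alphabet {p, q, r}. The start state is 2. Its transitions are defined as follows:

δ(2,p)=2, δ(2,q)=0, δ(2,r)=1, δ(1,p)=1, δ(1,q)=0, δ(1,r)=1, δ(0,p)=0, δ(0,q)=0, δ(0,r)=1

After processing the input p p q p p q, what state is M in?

2 → 2 → 2 → 0 → 0 → 0 → 0

0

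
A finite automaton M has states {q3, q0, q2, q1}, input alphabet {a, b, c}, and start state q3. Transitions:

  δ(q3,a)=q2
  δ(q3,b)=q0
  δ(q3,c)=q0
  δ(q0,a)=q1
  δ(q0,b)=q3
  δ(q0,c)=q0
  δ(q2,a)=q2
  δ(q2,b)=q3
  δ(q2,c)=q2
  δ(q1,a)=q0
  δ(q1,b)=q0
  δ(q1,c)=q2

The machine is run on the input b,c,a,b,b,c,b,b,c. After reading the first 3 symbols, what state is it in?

q1

Trace: q3 -b-> q0 -c-> q0 -a-> q1
After 3 symbols: q1.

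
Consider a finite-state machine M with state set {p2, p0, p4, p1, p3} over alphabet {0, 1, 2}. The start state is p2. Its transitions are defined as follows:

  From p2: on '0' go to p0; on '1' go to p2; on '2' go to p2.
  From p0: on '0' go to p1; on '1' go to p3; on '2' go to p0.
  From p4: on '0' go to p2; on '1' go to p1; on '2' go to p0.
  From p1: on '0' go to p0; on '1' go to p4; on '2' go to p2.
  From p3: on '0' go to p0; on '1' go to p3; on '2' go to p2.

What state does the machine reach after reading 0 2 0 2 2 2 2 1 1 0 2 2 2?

Trace: p2 -0-> p0 -2-> p0 -0-> p1 -2-> p2 -2-> p2 -2-> p2 -2-> p2 -1-> p2 -1-> p2 -0-> p0 -2-> p0 -2-> p0 -2-> p0

p0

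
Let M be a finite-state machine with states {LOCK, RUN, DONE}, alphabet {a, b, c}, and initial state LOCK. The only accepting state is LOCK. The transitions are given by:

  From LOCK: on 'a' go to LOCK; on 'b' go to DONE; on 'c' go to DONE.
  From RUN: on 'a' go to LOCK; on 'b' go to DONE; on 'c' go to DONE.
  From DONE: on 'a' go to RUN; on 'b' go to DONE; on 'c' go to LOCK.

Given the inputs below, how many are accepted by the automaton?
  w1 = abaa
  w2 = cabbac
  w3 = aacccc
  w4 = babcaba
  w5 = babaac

2

w1: Trace: LOCK -a-> LOCK -b-> DONE -a-> RUN -a-> LOCK  → end LOCK, accepted
w2: Trace: LOCK -c-> DONE -a-> RUN -b-> DONE -b-> DONE -a-> RUN -c-> DONE  → end DONE, rejected
w3: Trace: LOCK -a-> LOCK -a-> LOCK -c-> DONE -c-> LOCK -c-> DONE -c-> LOCK  → end LOCK, accepted
w4: Trace: LOCK -b-> DONE -a-> RUN -b-> DONE -c-> LOCK -a-> LOCK -b-> DONE -a-> RUN  → end RUN, rejected
w5: Trace: LOCK -b-> DONE -a-> RUN -b-> DONE -a-> RUN -a-> LOCK -c-> DONE  → end DONE, rejected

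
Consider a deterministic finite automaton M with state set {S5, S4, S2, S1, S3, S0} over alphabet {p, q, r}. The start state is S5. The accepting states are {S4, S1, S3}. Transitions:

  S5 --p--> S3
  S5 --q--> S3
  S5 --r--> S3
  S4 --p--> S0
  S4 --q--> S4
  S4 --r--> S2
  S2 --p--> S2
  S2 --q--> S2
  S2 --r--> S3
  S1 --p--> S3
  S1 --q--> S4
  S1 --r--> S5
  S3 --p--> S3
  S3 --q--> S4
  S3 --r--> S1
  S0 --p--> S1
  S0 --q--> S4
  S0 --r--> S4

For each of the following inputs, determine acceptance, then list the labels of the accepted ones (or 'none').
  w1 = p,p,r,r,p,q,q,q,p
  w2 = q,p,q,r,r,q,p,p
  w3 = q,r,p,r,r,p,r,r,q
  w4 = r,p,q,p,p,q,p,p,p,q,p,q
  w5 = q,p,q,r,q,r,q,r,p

w1:
  start at S5
  read 'p': S5 → S3
  read 'p': S3 → S3
  read 'r': S3 → S1
  read 'r': S1 → S5
  read 'p': S5 → S3
  read 'q': S3 → S4
  read 'q': S4 → S4
  read 'q': S4 → S4
  read 'p': S4 → S0
  end S0, rejected
w2:
  start at S5
  read 'q': S5 → S3
  read 'p': S3 → S3
  read 'q': S3 → S4
  read 'r': S4 → S2
  read 'r': S2 → S3
  read 'q': S3 → S4
  read 'p': S4 → S0
  read 'p': S0 → S1
  end S1, accepted
w3:
  start at S5
  read 'q': S5 → S3
  read 'r': S3 → S1
  read 'p': S1 → S3
  read 'r': S3 → S1
  read 'r': S1 → S5
  read 'p': S5 → S3
  read 'r': S3 → S1
  read 'r': S1 → S5
  read 'q': S5 → S3
  end S3, accepted
w4:
  start at S5
  read 'r': S5 → S3
  read 'p': S3 → S3
  read 'q': S3 → S4
  read 'p': S4 → S0
  read 'p': S0 → S1
  read 'q': S1 → S4
  read 'p': S4 → S0
  read 'p': S0 → S1
  read 'p': S1 → S3
  read 'q': S3 → S4
  read 'p': S4 → S0
  read 'q': S0 → S4
  end S4, accepted
w5:
  start at S5
  read 'q': S5 → S3
  read 'p': S3 → S3
  read 'q': S3 → S4
  read 'r': S4 → S2
  read 'q': S2 → S2
  read 'r': S2 → S3
  read 'q': S3 → S4
  read 'r': S4 → S2
  read 'p': S2 → S2
  end S2, rejected

w2, w3, w4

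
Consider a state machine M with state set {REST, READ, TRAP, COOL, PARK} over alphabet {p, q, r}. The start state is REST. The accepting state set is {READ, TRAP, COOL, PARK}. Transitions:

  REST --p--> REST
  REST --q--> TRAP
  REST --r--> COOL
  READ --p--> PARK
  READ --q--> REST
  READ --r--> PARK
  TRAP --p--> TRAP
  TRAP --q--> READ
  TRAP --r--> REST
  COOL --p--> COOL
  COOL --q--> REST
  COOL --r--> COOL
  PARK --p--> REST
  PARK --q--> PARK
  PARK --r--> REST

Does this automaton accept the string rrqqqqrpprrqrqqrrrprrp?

start at REST
read 'r': REST → COOL
read 'r': COOL → COOL
read 'q': COOL → REST
read 'q': REST → TRAP
read 'q': TRAP → READ
read 'q': READ → REST
read 'r': REST → COOL
read 'p': COOL → COOL
read 'p': COOL → COOL
read 'r': COOL → COOL
read 'r': COOL → COOL
read 'q': COOL → REST
read 'r': REST → COOL
read 'q': COOL → REST
read 'q': REST → TRAP
read 'r': TRAP → REST
read 'r': REST → COOL
read 'r': COOL → COOL
read 'p': COOL → COOL
read 'r': COOL → COOL
read 'r': COOL → COOL
read 'p': COOL → COOL
End state COOL is accepting.

Yes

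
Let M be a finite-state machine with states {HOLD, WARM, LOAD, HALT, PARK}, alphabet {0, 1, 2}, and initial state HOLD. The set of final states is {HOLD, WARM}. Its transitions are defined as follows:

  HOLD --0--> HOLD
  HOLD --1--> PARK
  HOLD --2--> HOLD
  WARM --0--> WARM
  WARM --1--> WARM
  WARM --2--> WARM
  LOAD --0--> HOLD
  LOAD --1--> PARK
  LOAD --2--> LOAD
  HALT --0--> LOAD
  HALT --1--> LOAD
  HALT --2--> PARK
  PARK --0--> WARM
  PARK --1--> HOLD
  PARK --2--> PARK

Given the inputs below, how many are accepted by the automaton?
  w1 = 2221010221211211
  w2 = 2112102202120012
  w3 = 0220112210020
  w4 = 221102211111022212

w1: Trace: HOLD -2-> HOLD -2-> HOLD -2-> HOLD -1-> PARK -0-> WARM -1-> WARM -0-> WARM -2-> WARM -2-> WARM -1-> WARM -2-> WARM -1-> WARM -1-> WARM -2-> WARM -1-> WARM -1-> WARM  → end WARM, accepted
w2: Trace: HOLD -2-> HOLD -1-> PARK -1-> HOLD -2-> HOLD -1-> PARK -0-> WARM -2-> WARM -2-> WARM -0-> WARM -2-> WARM -1-> WARM -2-> WARM -0-> WARM -0-> WARM -1-> WARM -2-> WARM  → end WARM, accepted
w3: Trace: HOLD -0-> HOLD -2-> HOLD -2-> HOLD -0-> HOLD -1-> PARK -1-> HOLD -2-> HOLD -2-> HOLD -1-> PARK -0-> WARM -0-> WARM -2-> WARM -0-> WARM  → end WARM, accepted
w4: Trace: HOLD -2-> HOLD -2-> HOLD -1-> PARK -1-> HOLD -0-> HOLD -2-> HOLD -2-> HOLD -1-> PARK -1-> HOLD -1-> PARK -1-> HOLD -1-> PARK -0-> WARM -2-> WARM -2-> WARM -2-> WARM -1-> WARM -2-> WARM  → end WARM, accepted

4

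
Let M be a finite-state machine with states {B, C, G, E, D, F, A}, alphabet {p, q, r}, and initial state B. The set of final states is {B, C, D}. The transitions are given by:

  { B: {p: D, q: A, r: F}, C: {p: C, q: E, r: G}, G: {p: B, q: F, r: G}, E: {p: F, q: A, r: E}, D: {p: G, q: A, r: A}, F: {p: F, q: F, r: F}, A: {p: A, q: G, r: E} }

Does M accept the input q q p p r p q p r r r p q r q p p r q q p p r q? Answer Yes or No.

No

Trace: B -q-> A -q-> G -p-> B -p-> D -r-> A -p-> A -q-> G -p-> B -r-> F -r-> F -r-> F -p-> F -q-> F -r-> F -q-> F -p-> F -p-> F -r-> F -q-> F -q-> F -p-> F -p-> F -r-> F -q-> F
End state F is not accepting.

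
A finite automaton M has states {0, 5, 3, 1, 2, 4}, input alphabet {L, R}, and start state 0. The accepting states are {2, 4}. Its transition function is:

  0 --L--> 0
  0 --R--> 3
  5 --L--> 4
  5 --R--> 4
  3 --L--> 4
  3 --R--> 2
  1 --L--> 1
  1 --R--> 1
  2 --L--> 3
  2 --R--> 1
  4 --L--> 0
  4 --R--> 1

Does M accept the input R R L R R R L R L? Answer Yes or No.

No

start at 0
read 'R': 0 → 3
read 'R': 3 → 2
read 'L': 2 → 3
read 'R': 3 → 2
read 'R': 2 → 1
read 'R': 1 → 1
read 'L': 1 → 1
read 'R': 1 → 1
read 'L': 1 → 1
End state 1 is not accepting.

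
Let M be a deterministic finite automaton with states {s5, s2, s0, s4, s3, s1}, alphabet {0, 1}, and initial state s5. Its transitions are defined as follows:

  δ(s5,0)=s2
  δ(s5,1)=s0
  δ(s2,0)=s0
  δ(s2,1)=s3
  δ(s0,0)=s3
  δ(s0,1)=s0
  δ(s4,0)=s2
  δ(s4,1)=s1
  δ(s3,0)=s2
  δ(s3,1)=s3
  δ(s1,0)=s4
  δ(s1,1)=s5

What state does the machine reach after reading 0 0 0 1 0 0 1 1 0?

Trace: s5 -0-> s2 -0-> s0 -0-> s3 -1-> s3 -0-> s2 -0-> s0 -1-> s0 -1-> s0 -0-> s3

s3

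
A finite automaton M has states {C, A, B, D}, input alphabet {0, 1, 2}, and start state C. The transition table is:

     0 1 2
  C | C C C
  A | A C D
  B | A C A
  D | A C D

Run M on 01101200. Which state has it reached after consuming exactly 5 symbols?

start at C
read '0': C → C
read '1': C → C
read '1': C → C
read '0': C → C
read '1': C → C
After 5 symbols: C.

C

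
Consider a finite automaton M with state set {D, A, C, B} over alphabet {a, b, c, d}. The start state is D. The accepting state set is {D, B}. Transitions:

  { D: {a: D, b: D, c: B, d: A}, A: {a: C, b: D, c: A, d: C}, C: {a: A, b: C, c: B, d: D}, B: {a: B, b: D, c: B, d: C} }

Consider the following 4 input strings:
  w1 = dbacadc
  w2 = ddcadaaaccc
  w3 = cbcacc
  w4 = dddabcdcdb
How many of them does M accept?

w1: D → A → D → D → B → B → C → B  → end B, accepted
w2: D → A → C → B → B → C → A → C → A → A → A → A  → end A, rejected
w3: D → B → D → B → B → B → B  → end B, accepted
w4: D → A → C → D → D → D → B → C → B → C → C  → end C, rejected

2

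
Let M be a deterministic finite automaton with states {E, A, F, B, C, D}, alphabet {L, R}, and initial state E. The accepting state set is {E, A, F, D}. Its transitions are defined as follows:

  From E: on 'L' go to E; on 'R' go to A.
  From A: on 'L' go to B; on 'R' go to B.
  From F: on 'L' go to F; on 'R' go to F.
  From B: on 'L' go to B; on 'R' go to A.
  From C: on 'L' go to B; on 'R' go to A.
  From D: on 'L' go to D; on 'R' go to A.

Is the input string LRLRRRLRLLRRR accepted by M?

Yes

start at E
read 'L': E → E
read 'R': E → A
read 'L': A → B
read 'R': B → A
read 'R': A → B
read 'R': B → A
read 'L': A → B
read 'R': B → A
read 'L': A → B
read 'L': B → B
read 'R': B → A
read 'R': A → B
read 'R': B → A
End state A is accepting.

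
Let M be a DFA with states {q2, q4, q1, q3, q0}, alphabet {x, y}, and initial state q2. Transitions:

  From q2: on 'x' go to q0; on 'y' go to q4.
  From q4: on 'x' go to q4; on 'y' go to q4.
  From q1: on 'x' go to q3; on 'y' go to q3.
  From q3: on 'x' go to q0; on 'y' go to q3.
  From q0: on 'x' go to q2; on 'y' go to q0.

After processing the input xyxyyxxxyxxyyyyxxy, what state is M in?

q2 → q0 → q0 → q2 → q4 → q4 → q4 → q4 → q4 → q4 → q4 → q4 → q4 → q4 → q4 → q4 → q4 → q4 → q4

q4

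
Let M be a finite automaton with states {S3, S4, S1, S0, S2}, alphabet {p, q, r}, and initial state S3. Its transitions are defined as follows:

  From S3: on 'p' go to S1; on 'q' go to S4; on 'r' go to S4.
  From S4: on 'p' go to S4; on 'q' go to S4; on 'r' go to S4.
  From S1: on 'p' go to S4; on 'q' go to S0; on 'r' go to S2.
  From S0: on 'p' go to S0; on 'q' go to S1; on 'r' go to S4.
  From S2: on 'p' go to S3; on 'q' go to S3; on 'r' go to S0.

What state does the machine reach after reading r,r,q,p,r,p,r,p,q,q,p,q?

S4

S3 → S4 → S4 → S4 → S4 → S4 → S4 → S4 → S4 → S4 → S4 → S4 → S4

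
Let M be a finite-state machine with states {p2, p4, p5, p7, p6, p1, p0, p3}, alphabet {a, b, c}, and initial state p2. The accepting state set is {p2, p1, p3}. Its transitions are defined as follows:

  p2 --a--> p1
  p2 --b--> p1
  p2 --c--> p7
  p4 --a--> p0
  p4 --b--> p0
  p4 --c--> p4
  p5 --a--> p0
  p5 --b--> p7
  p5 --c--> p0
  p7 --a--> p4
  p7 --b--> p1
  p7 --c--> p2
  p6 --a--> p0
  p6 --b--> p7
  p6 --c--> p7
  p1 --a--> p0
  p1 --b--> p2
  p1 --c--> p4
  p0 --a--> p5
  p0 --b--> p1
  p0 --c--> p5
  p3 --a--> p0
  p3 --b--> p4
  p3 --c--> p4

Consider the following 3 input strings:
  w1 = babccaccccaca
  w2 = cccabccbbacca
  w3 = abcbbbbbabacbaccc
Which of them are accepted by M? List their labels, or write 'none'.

w1: Trace: p2 -b-> p1 -a-> p0 -b-> p1 -c-> p4 -c-> p4 -a-> p0 -c-> p5 -c-> p0 -c-> p5 -c-> p0 -a-> p5 -c-> p0 -a-> p5  → end p5, rejected
w2: Trace: p2 -c-> p7 -c-> p2 -c-> p7 -a-> p4 -b-> p0 -c-> p5 -c-> p0 -b-> p1 -b-> p2 -a-> p1 -c-> p4 -c-> p4 -a-> p0  → end p0, rejected
w3: Trace: p2 -a-> p1 -b-> p2 -c-> p7 -b-> p1 -b-> p2 -b-> p1 -b-> p2 -b-> p1 -a-> p0 -b-> p1 -a-> p0 -c-> p5 -b-> p7 -a-> p4 -c-> p4 -c-> p4 -c-> p4  → end p4, rejected

none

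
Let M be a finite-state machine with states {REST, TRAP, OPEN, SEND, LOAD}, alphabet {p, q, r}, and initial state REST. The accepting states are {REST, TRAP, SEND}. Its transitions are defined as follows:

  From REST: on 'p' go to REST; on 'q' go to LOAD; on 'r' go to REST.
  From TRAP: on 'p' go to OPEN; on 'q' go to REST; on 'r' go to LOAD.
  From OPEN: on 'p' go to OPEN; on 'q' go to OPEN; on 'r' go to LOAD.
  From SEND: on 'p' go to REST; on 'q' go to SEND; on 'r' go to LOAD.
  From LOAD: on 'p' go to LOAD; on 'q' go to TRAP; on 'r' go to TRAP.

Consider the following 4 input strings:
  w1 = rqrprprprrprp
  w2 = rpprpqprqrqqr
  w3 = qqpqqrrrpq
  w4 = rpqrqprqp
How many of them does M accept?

1

w1: Trace: REST -r-> REST -q-> LOAD -r-> TRAP -p-> OPEN -r-> LOAD -p-> LOAD -r-> TRAP -p-> OPEN -r-> LOAD -r-> TRAP -p-> OPEN -r-> LOAD -p-> LOAD  → end LOAD, rejected
w2: Trace: REST -r-> REST -p-> REST -p-> REST -r-> REST -p-> REST -q-> LOAD -p-> LOAD -r-> TRAP -q-> REST -r-> REST -q-> LOAD -q-> TRAP -r-> LOAD  → end LOAD, rejected
w3: Trace: REST -q-> LOAD -q-> TRAP -p-> OPEN -q-> OPEN -q-> OPEN -r-> LOAD -r-> TRAP -r-> LOAD -p-> LOAD -q-> TRAP  → end TRAP, accepted
w4: Trace: REST -r-> REST -p-> REST -q-> LOAD -r-> TRAP -q-> REST -p-> REST -r-> REST -q-> LOAD -p-> LOAD  → end LOAD, rejected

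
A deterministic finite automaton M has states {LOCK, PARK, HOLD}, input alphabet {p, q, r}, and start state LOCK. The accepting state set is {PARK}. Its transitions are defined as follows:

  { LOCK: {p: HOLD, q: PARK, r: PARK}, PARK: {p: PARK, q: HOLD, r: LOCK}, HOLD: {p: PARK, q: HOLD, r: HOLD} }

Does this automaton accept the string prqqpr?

start at LOCK
read 'p': LOCK → HOLD
read 'r': HOLD → HOLD
read 'q': HOLD → HOLD
read 'q': HOLD → HOLD
read 'p': HOLD → PARK
read 'r': PARK → LOCK
End state LOCK is not accepting.

No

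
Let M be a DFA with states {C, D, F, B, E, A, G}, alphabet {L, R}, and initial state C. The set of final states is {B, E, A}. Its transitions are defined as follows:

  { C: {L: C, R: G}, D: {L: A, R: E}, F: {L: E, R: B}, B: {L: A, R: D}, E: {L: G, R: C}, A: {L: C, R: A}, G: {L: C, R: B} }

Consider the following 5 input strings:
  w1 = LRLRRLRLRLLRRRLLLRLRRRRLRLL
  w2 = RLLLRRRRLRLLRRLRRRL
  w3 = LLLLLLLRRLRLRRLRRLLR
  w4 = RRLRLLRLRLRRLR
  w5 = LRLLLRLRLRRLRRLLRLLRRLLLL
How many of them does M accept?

1

w1:
  start at C
  read 'L': C → C
  read 'R': C → G
  read 'L': G → C
  read 'R': C → G
  read 'R': G → B
  read 'L': B → A
  read 'R': A → A
  read 'L': A → C
  read 'R': C → G
  read 'L': G → C
  read 'L': C → C
  read 'R': C → G
  read 'R': G → B
  read 'R': B → D
  read 'L': D → A
  read 'L': A → C
  read 'L': C → C
  read 'R': C → G
  read 'L': G → C
  read 'R': C → G
  read 'R': G → B
  read 'R': B → D
  read 'R': D → E
  read 'L': E → G
  read 'R': G → B
  read 'L': B → A
  read 'L': A → C
  end C, rejected
w2:
  start at C
  read 'R': C → G
  read 'L': G → C
  read 'L': C → C
  read 'L': C → C
  read 'R': C → G
  read 'R': G → B
  read 'R': B → D
  read 'R': D → E
  read 'L': E → G
  read 'R': G → B
  read 'L': B → A
  read 'L': A → C
  read 'R': C → G
  read 'R': G → B
  read 'L': B → A
  read 'R': A → A
  read 'R': A → A
  read 'R': A → A
  read 'L': A → C
  end C, rejected
w3:
  start at C
  read 'L': C → C
  read 'L': C → C
  read 'L': C → C
  read 'L': C → C
  read 'L': C → C
  read 'L': C → C
  read 'L': C → C
  read 'R': C → G
  read 'R': G → B
  read 'L': B → A
  read 'R': A → A
  read 'L': A → C
  read 'R': C → G
  read 'R': G → B
  read 'L': B → A
  read 'R': A → A
  read 'R': A → A
  read 'L': A → C
  read 'L': C → C
  read 'R': C → G
  end G, rejected
w4:
  start at C
  read 'R': C → G
  read 'R': G → B
  read 'L': B → A
  read 'R': A → A
  read 'L': A → C
  read 'L': C → C
  read 'R': C → G
  read 'L': G → C
  read 'R': C → G
  read 'L': G → C
  read 'R': C → G
  read 'R': G → B
  read 'L': B → A
  read 'R': A → A
  end A, accepted
w5:
  start at C
  read 'L': C → C
  read 'R': C → G
  read 'L': G → C
  read 'L': C → C
  read 'L': C → C
  read 'R': C → G
  read 'L': G → C
  read 'R': C → G
  read 'L': G → C
  read 'R': C → G
  read 'R': G → B
  read 'L': B → A
  read 'R': A → A
  read 'R': A → A
  read 'L': A → C
  read 'L': C → C
  read 'R': C → G
  read 'L': G → C
  read 'L': C → C
  read 'R': C → G
  read 'R': G → B
  read 'L': B → A
  read 'L': A → C
  read 'L': C → C
  read 'L': C → C
  end C, rejected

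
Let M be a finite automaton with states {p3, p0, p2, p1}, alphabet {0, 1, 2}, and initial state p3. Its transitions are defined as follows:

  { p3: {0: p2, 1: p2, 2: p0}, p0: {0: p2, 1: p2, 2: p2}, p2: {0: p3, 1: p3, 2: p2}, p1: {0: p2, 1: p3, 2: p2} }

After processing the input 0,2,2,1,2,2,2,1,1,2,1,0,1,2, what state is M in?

Trace: p3 -0-> p2 -2-> p2 -2-> p2 -1-> p3 -2-> p0 -2-> p2 -2-> p2 -1-> p3 -1-> p2 -2-> p2 -1-> p3 -0-> p2 -1-> p3 -2-> p0

p0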